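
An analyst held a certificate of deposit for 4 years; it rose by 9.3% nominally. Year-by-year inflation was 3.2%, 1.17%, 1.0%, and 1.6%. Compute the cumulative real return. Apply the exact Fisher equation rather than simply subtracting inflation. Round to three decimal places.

2.017%

Cumulative inflation factor: 1.032 × 1.0117 × 1.010 × 1.016 ≈ 1.07139.
Nominal growth factor: 1.09300. Real growth factor = 1.09300 / 1.07139 ≈ 1.02017.
Total real return ≈ 2.0173%.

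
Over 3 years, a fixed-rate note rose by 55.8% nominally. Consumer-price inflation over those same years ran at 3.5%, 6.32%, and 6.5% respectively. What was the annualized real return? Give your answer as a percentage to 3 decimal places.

9.956%

Cumulative inflation factor: 1.035 × 1.0632 × 1.065 ≈ 1.17194.
Nominal growth factor: 1.55800. Real growth factor = 1.55800 / 1.17194 ≈ 1.32942.
Annualized: 1.32942^(1/3) − 1 ≈ 0.09956.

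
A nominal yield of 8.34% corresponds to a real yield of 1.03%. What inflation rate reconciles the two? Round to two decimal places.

From (1+r_nom) = (1+r_real)(1+π), we get 1+π = (1 + 8.34%)/(1 + 1.03%) = 1.0834/1.0103 ≈ 1.07235.
So π ≈ 7.2355%.

7.24%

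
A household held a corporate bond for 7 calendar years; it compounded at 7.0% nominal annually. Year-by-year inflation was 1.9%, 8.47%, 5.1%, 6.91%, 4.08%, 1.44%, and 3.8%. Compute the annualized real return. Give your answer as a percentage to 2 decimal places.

Cumulative inflation factor: 1.019 × 1.0847 × 1.051 × 1.0691 × 1.0408 × 1.0144 × 1.038 ≈ 1.36106.
Nominal growth factor: 1.60578. Real growth factor = 1.60578 / 1.36106 ≈ 1.17980.
Annualized: 1.17980^(1/7) − 1 ≈ 0.02390.

2.39%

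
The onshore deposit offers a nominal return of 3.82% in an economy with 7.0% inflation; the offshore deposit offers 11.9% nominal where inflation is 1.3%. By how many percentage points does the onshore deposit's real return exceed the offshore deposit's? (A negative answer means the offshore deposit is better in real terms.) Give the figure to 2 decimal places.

-13.44

The onshore deposit real return: 1.0382/1.070 − 1 = -2.972%.
The offshore deposit real return: 1.119/1.013 − 1 = 10.464%.
Difference: -2.972 − 10.464 = -13.436 pp.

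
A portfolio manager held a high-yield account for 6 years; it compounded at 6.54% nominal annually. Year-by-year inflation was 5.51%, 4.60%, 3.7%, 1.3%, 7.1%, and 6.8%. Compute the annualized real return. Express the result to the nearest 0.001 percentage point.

1.644%

Cumulative inflation factor: 1.0551 × 1.0460 × 1.037 × 1.013 × 1.071 × 1.068 ≈ 1.32609.
Nominal growth factor: 1.46243. Real growth factor = 1.46243 / 1.32609 ≈ 1.10281.
Annualized: 1.10281^(1/6) − 1 ≈ 0.01644.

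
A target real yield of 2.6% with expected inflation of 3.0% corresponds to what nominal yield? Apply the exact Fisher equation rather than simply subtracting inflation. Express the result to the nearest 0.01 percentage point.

5.68%

By the Fisher equation, 1 + r_nom = (1 + 2.6%)(1 + 3.0%) = 1.026 × 1.030 = 1.05678.
So r_nom = 5.678%.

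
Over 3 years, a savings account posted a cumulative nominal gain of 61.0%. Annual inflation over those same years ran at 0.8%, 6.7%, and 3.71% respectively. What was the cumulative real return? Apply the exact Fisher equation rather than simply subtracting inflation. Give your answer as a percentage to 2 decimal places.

44.34%

Cumulative inflation factor: 1.008 × 1.067 × 1.0371 ≈ 1.11544.
Nominal growth factor: 1.61000. Real growth factor = 1.61000 / 1.11544 ≈ 1.44338.
Total real return ≈ 44.3379%.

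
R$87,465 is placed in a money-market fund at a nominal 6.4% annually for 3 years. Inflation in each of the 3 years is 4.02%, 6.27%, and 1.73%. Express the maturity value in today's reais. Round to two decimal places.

Nominal value at maturity: R$87,465 × (1 + 6.4%)^3 ≈ R$105,355.98.
Price-level factor over 3 years: 1.0402 × 1.0627 × 1.0173 ≈ 1.1245443153.
Dividing the nominal maturity value by the price-level factor gives the value in today's money.

R$93,687.71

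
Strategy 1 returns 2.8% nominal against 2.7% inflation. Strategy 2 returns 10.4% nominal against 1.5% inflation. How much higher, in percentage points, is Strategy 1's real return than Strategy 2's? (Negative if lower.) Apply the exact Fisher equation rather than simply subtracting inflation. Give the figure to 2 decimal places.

Strategy 1 real return: 1.028/1.027 − 1 = 0.097%.
Strategy 2 real return: 1.104/1.015 − 1 = 8.768%.
Difference: 0.097 − 8.768 = -8.671 pp.

-8.67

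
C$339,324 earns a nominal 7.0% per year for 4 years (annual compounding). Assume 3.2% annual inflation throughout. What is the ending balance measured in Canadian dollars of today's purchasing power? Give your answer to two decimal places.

C$392,130.75

Nominal value at maturity: C$339,324 × (1 + 7.0%)^4 ≈ C$444,784.55.
Price-level factor over 4 years: (1 + 3.2%)^4 ≈ 1.1342761206.
Dividing the nominal maturity value by the price-level factor gives the value in today's money.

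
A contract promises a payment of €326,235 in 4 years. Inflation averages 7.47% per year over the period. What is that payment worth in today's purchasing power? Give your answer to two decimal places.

€244,557.82

Price-level factor over 4 years: (1 + 7.47%)^4 ≈ 1.3339790083.
Purchasing power today: €326,235 divided by that factor.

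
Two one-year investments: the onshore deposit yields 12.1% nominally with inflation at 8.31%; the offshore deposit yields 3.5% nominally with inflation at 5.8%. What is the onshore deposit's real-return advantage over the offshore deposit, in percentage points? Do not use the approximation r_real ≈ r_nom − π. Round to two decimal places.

The onshore deposit real return: 1.121/1.0831 − 1 = 3.499%.
The offshore deposit real return: 1.035/1.058 − 1 = -2.174%.
Difference: 3.499 − (-2.174) = 5.673 pp.

5.67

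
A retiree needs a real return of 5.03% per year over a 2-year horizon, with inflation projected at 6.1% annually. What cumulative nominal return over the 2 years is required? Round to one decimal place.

24.2%

Required annual nominal rate: (1+5.03%)(1+6.1%) − 1 = 11.43683%.
Cumulative over 2 years: (1 + 0.1143683)^2 − 1 ≈ 0.24182.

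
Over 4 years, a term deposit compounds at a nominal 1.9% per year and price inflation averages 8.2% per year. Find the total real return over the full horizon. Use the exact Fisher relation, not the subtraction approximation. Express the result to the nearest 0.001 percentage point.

The annual real rate is (1+1.9%)/(1+8.2%) − 1 = -5.8226%.
Compounded over 4 years: (1 + -0.058226)^4 − 1 ≈ -0.21334.

-21.334%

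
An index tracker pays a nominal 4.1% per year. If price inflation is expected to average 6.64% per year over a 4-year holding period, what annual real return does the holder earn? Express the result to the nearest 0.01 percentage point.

-2.38%

With constant rates the annual real return is the same each year: (1+4.1%)/(1+6.64%) − 1 = -0.02382.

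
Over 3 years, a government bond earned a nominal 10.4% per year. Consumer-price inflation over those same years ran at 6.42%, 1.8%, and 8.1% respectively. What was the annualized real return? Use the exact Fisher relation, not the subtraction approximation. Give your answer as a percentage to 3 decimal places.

4.738%

Cumulative inflation factor: 1.0642 × 1.018 × 1.081 ≈ 1.17111.
Nominal growth factor: 1.34557. Real growth factor = 1.34557 / 1.17111 ≈ 1.14897.
Annualized: 1.14897^(1/3) − 1 ≈ 0.04738.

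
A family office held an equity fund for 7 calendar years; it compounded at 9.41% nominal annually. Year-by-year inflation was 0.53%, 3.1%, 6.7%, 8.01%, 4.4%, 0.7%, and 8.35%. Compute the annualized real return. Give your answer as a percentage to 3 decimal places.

Cumulative inflation factor: 1.0053 × 1.031 × 1.067 × 1.0801 × 1.044 × 1.007 × 1.0835 ≈ 1.36063.
Nominal growth factor: 1.87672. Real growth factor = 1.87672 / 1.36063 ≈ 1.37930.
Annualized: 1.37930^(1/7) − 1 ≈ 0.04701.

4.701%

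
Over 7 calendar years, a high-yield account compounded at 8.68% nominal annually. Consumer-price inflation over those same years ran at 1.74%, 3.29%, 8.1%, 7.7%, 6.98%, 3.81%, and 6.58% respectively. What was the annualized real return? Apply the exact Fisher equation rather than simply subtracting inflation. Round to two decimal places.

3.08%

Cumulative inflation factor: 1.0174 × 1.0329 × 1.081 × 1.077 × 1.0698 × 1.0381 × 1.0658 ≈ 1.44813.
Nominal growth factor: 1.79080. Real growth factor = 1.79080 / 1.44813 ≈ 1.23663.
Annualized: 1.23663^(1/7) − 1 ≈ 0.03081.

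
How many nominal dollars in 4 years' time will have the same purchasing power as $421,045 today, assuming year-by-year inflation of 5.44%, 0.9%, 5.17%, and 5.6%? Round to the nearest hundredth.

Cumulative price-level factor: 1.0544 × 1.009 × 1.0517 × 1.056 ≈ 1.1815506831.
Multiplying $421,045 by the price-level factor gives the future nominal sum.

$497,486.01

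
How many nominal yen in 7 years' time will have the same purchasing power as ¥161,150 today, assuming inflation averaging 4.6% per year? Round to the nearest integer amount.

¥220,776

Cumulative price-level factor: (1+4.6%)^7 ≈ 1.3700038629.
Multiplying ¥161,150 by the price-level factor gives the future nominal sum.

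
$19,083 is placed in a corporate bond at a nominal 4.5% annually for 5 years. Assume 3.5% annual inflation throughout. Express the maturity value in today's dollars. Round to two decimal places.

Nominal value at maturity: $19,083 × (1 + 4.5%)^5 ≈ $23,780.89.
Price-level factor over 5 years: (1 + 3.5%)^5 ≈ 1.1876863056.
The maturity value deflated by that factor is the answer in today's purchasing power.

$20,022.87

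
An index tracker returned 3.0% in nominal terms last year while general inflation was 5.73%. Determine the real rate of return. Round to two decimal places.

Real return via the Fisher equation: (1 + 3.0%)/(1 + 5.73%) − 1 = 1.030/1.0573 − 1 ≈ -0.02582.

-2.58%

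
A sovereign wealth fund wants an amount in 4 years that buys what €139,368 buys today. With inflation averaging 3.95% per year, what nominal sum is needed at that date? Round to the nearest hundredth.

€162,727.53

Cumulative price-level factor: (1+3.95%)^4 ≈ 1.1676104539.
The nominal amount required is €139,368 scaled up by that factor.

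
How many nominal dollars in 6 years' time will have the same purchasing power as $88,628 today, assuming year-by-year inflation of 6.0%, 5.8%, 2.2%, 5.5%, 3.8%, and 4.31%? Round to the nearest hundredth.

Cumulative price-level factor: 1.060 × 1.058 × 1.022 × 1.055 × 1.038 × 1.0431 ≈ 1.3092367498.
The nominal amount required is $88,628 scaled up by that factor.

$116,035.03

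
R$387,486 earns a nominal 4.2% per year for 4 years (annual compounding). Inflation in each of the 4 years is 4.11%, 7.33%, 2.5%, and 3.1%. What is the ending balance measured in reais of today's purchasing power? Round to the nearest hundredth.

Nominal value at maturity: R$387,486 × (1 + 4.2%)^4 ≈ R$456,800.84.
Price-level factor over 4 years: 1.0411 × 1.0733 × 1.025 × 1.031 ≈ 1.1808537321.
Dividing the nominal maturity value by the price-level factor gives the value in today's money.

R$386,839.48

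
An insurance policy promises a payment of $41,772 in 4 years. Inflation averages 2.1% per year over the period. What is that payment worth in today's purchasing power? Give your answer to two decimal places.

$38,439.90

Price-level factor over 4 years: (1 + 2.1%)^4 ≈ 1.0866832385.
Purchasing power today: $41,772 divided by that factor.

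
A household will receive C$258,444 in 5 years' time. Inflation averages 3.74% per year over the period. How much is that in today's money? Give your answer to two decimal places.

C$215,097.44

Price-level factor over 5 years: (1 + 3.74%)^5 ≈ 1.2015205921.
Purchasing power today: C$258,444 divided by that factor.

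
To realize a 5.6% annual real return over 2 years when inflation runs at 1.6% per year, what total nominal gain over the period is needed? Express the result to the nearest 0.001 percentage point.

15.111%

Required annual nominal rate: (1+5.6%)(1+1.6%) − 1 = 7.2896%.
Cumulative over 2 years: (1 + 0.072896)^2 − 1 ≈ 0.15111.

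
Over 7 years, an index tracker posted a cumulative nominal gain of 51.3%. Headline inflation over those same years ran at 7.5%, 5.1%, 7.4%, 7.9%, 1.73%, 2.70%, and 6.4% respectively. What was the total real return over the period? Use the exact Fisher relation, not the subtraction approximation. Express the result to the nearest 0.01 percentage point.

3.95%

Cumulative inflation factor: 1.075 × 1.051 × 1.074 × 1.079 × 1.0173 × 1.0270 × 1.064 ≈ 1.45545.
Nominal growth factor: 1.51300. Real growth factor = 1.51300 / 1.45545 ≈ 1.03954.
Total real return ≈ 3.9539%.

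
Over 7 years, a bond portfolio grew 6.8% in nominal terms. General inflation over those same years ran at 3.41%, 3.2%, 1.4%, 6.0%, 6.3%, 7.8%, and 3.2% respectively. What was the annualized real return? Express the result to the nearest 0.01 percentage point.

-3.36%

Cumulative inflation factor: 1.0341 × 1.032 × 1.014 × 1.060 × 1.063 × 1.078 × 1.032 ≈ 1.35649.
Nominal growth factor: 1.06800. Real growth factor = 1.06800 / 1.35649 ≈ 0.78732.
Annualized: 0.78732^(1/7) − 1 ≈ -0.03358.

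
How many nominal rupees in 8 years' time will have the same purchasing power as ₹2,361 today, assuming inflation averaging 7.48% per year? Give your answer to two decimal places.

₹4,204.53

Cumulative price-level factor: (1+7.48%)^8 ≈ 1.7808250748.
The nominal amount required is ₹2,361 scaled up by that factor.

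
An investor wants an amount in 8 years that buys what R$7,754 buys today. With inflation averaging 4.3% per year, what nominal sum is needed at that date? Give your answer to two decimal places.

Cumulative price-level factor: (1+4.3%)^8 ≈ 1.4004721197.
Multiplying R$7,754 by the price-level factor gives the future nominal sum.

R$10,859.26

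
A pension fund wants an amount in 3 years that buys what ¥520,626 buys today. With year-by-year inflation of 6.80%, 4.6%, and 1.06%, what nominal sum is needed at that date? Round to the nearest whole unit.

¥587,771

Cumulative price-level factor: 1.0680 × 1.046 × 1.0106 = 1.1289695568.
Multiplying ¥520,626 by the price-level factor gives the future nominal sum.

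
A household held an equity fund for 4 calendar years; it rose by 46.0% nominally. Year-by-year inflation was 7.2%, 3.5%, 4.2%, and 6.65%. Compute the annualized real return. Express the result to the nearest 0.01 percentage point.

4.32%

Cumulative inflation factor: 1.072 × 1.035 × 1.042 × 1.0665 ≈ 1.23300.
Nominal growth factor: 1.46000. Real growth factor = 1.46000 / 1.23300 ≈ 1.18410.
Annualized: 1.18410^(1/4) − 1 ≈ 0.04315.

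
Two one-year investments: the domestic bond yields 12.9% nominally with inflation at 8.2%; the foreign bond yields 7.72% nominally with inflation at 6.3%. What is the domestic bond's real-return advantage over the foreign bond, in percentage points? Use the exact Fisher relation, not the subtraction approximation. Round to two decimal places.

3.01

The domestic bond real return: 1.129/1.082 − 1 = 4.344%.
The foreign bond real return: 1.0772/1.063 − 1 = 1.336%.
Difference: 4.344 − 1.336 = 3.008 pp.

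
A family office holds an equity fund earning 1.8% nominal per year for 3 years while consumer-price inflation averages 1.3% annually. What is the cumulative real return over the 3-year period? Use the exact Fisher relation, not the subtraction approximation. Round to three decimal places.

The annual real rate is (1+1.8%)/(1+1.3%) − 1 = 0.4936%.
Compounded over 3 years: (1 + 0.004936)^3 − 1 ≈ 0.01488.

1.488%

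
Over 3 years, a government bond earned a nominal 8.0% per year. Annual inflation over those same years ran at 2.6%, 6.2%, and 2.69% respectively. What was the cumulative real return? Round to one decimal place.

Cumulative inflation factor: 1.026 × 1.062 × 1.0269 ≈ 1.11892.
Nominal growth factor: 1.25971. Real growth factor = 1.25971 / 1.11892 ≈ 1.12583.
Total real return ≈ 12.5826%.

12.6%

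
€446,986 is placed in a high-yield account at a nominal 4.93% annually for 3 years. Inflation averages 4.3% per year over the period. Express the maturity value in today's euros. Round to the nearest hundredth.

€455,134.77

Nominal value at maturity: €446,986 × (1 + 4.93%)^3 ≈ €516,407.97.
Price-level factor over 3 years: (1 + 4.3%)^3 = 1.134626507.
Dividing the nominal maturity value by the price-level factor gives the value in today's money.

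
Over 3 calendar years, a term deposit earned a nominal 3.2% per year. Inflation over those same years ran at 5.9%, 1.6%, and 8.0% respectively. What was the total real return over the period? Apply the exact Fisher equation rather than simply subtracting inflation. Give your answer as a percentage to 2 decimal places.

Cumulative inflation factor: 1.059 × 1.016 × 1.080 ≈ 1.16202.
Nominal growth factor: 1.09910. Real growth factor = 1.09910 / 1.16202 ≈ 0.94586.
Total real return ≈ -5.4143%.

-5.41%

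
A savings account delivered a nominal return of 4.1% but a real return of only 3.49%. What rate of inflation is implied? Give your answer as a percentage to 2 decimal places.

0.59%

From (1+r_nom) = (1+r_real)(1+π), we get 1+π = (1 + 4.1%)/(1 + 3.49%) = 1.041/1.0349 ≈ 1.00589.
So π ≈ 0.5894%.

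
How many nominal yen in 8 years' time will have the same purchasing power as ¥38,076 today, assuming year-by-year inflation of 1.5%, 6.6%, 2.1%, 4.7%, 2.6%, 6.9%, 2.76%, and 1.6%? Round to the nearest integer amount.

Cumulative price-level factor: 1.015 × 1.066 × 1.021 × 1.047 × 1.026 × 1.069 × 1.0276 × 1.016 ≈ 1.3244590653.
Multiplying ¥38,076 by the price-level factor gives the future nominal sum.

¥50,430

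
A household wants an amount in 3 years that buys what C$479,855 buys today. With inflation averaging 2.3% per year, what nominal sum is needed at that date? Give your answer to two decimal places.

C$513,732.36

Cumulative price-level factor: (1+2.3%)^3 = 1.070599167.
Multiplying C$479,855 by the price-level factor gives the future nominal sum.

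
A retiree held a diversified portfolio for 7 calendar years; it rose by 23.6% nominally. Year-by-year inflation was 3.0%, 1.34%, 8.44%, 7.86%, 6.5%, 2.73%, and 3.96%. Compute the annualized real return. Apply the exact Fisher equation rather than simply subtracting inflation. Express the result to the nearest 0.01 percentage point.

-1.65%

Cumulative inflation factor: 1.030 × 1.0134 × 1.0844 × 1.0786 × 1.065 × 1.0273 × 1.0396 ≈ 1.38861.
Nominal growth factor: 1.23600. Real growth factor = 1.23600 / 1.38861 ≈ 0.89010.
Annualized: 0.89010^(1/7) − 1 ≈ -0.01649.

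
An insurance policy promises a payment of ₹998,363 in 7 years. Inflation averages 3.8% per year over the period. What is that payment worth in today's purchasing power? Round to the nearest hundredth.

₹768,965.76

Price-level factor over 7 years: (1 + 3.8%)^7 ≈ 1.2983191849.
Purchasing power today: ₹998,363 divided by that factor.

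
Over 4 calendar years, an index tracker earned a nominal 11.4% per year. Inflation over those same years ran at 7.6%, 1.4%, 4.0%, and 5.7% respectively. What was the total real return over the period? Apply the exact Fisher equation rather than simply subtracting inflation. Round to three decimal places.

28.405%

Cumulative inflation factor: 1.076 × 1.014 × 1.040 × 1.057 ≈ 1.19938.
Nominal growth factor: 1.54007. Real growth factor = 1.54007 / 1.19938 ≈ 1.28405.
Total real return ≈ 28.4051%.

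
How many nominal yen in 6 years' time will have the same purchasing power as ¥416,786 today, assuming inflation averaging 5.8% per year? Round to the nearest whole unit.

¥584,557

Cumulative price-level factor: (1+5.8%)^6 ≈ 1.4025359636.
Multiplying ¥416,786 by the price-level factor gives the future nominal sum.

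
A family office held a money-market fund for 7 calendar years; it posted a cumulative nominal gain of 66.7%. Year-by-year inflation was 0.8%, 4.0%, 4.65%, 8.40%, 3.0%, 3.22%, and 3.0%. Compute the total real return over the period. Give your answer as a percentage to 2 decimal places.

28.01%

Cumulative inflation factor: 1.008 × 1.040 × 1.0465 × 1.0840 × 1.030 × 1.0322 × 1.030 ≈ 1.30227.
Nominal growth factor: 1.66700. Real growth factor = 1.66700 / 1.30227 ≈ 1.28007.
Total real return ≈ 28.0074%.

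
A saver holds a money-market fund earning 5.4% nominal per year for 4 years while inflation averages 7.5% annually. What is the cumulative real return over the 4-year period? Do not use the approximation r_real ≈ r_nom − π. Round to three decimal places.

-7.588%

The annual real rate is (1+5.4%)/(1+7.5%) − 1 = -1.9535%.
Compounded over 4 years: (1 + -0.019535)^4 − 1 ≈ -0.07588.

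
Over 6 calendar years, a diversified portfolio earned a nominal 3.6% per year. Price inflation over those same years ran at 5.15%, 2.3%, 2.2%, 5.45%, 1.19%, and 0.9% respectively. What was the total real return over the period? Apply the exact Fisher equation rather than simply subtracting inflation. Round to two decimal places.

4.46%

Cumulative inflation factor: 1.0515 × 1.023 × 1.022 × 1.0545 × 1.0119 × 1.009 ≈ 1.18362.
Nominal growth factor: 1.23640. Real growth factor = 1.23640 / 1.18362 ≈ 1.04459.
Total real return ≈ 4.4594%.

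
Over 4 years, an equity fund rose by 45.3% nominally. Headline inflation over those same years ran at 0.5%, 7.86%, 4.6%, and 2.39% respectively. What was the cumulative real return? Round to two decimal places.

Cumulative inflation factor: 1.005 × 1.0786 × 1.046 × 1.0239 ≈ 1.16096.
Nominal growth factor: 1.45300. Real growth factor = 1.45300 / 1.16096 ≈ 1.25155.
Total real return ≈ 25.1555%.

25.16%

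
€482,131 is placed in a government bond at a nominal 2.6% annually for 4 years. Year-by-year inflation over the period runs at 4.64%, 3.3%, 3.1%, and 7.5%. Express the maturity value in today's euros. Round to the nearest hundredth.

Nominal value at maturity: €482,131 × (1 + 2.6%)^4 ≈ €534,262.26.
Price-level factor over 4 years: 1.0464 × 1.033 × 1.031 × 1.075 ≈ 1.1980230722.
Dividing the nominal maturity value by the price-level factor gives the value in today's money.

€445,953.23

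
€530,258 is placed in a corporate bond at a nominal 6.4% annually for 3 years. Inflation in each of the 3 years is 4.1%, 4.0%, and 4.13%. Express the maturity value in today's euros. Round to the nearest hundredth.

Nominal value at maturity: €530,258 × (1 + 6.4%)^3 ≈ €638,722.35.
Price-level factor over 3 years: 1.041 × 1.040 × 1.0413 = 1.127353032.
Dividing the nominal maturity value by the price-level factor gives the value in today's money.

€566,568.18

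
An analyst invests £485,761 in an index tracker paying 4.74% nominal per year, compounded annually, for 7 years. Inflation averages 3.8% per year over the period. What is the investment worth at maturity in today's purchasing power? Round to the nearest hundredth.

£517,403.25

Nominal value at maturity: £485,761 × (1 + 4.74%)^7 ≈ £671,754.57.
Price-level factor over 7 years: (1 + 3.8%)^7 ≈ 1.2983191849.
The maturity value deflated by that factor is the answer in today's purchasing power.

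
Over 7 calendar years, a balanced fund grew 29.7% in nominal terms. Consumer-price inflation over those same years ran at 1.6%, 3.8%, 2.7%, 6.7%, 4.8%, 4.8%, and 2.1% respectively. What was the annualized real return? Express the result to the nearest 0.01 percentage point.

0.01%

Cumulative inflation factor: 1.016 × 1.038 × 1.027 × 1.067 × 1.048 × 1.048 × 1.021 ≈ 1.29591.
Nominal growth factor: 1.29700. Real growth factor = 1.29700 / 1.29591 ≈ 1.00084.
Annualized: 1.00084^(1/7) − 1 ≈ 0.00012.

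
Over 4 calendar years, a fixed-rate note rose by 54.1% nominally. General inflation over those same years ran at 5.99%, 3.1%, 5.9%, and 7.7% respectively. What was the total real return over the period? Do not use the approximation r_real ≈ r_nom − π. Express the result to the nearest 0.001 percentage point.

23.642%

Cumulative inflation factor: 1.0599 × 1.031 × 1.059 × 1.077 ≈ 1.24634.
Nominal growth factor: 1.54100. Real growth factor = 1.54100 / 1.24634 ≈ 1.23642.
Total real return ≈ 23.6424%.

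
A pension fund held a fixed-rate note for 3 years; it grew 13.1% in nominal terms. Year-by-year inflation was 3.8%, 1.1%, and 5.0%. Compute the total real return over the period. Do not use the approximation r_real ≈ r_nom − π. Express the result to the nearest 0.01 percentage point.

2.64%

Cumulative inflation factor: 1.038 × 1.011 × 1.050 ≈ 1.10189.
Nominal growth factor: 1.13100. Real growth factor = 1.13100 / 1.10189 ≈ 1.02642.
Total real return ≈ 2.6419%.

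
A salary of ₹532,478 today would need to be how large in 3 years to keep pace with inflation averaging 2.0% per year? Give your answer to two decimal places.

₹565,069.91

Cumulative price-level factor: (1+2.0%)^3 = 1.061208.
The nominal amount required is ₹532,478 scaled up by that factor.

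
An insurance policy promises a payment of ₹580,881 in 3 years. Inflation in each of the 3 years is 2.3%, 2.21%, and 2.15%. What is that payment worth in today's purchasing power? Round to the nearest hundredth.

Price-level factor over 3 years: 1.023 × 1.0221 × 1.0215 ≈ 1.0680888785.
Purchasing power today: ₹580,881 divided by that factor.

₹543,850.81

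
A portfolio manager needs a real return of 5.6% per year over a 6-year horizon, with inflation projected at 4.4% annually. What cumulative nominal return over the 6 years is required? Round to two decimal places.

79.55%

Required annual nominal rate: (1+5.6%)(1+4.4%) − 1 = 10.2464%.
Cumulative over 6 years: (1 + 0.102464)^6 − 1 ≈ 0.79550.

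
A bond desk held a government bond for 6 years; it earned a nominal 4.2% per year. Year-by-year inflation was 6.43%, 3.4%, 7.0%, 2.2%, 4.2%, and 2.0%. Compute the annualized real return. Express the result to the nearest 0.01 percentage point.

Cumulative inflation factor: 1.0643 × 1.034 × 1.070 × 1.022 × 1.042 × 1.020 ≈ 1.27905.
Nominal growth factor: 1.27999. Real growth factor = 1.27999 / 1.27905 ≈ 1.00074.
Annualized: 1.00074^(1/6) − 1 ≈ 0.00012.

0.01%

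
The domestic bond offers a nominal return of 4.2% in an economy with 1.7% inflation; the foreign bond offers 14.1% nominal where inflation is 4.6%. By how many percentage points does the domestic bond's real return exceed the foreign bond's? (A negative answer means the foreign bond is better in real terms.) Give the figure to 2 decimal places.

The domestic bond real return: 1.042/1.017 − 1 = 2.458%.
The foreign bond real return: 1.141/1.046 − 1 = 9.082%.
Difference: 2.458 − 9.082 = -6.624 pp.

-6.62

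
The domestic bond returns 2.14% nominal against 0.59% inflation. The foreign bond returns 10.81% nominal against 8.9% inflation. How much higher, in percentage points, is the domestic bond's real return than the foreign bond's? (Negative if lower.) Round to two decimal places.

-0.21

The domestic bond real return: 1.0214/1.0059 − 1 = 1.541%.
The foreign bond real return: 1.1081/1.089 − 1 = 1.754%.
Difference: 1.541 − 1.754 = -0.213 pp.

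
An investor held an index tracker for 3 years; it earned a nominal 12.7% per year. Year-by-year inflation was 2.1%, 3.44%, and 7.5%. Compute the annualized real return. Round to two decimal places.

8.03%

Cumulative inflation factor: 1.021 × 1.0344 × 1.075 ≈ 1.13533.
Nominal growth factor: 1.43144. Real growth factor = 1.43144 / 1.13533 ≈ 1.26081.
Annualized: 1.26081^(1/3) − 1 ≈ 0.08031.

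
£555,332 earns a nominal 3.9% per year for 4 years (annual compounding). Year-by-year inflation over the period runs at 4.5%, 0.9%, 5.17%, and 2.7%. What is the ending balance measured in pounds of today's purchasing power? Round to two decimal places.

£568,257.42

Nominal value at maturity: £555,332 × (1 + 3.9%)^4 ≈ £647,164.80.
Price-level factor over 4 years: 1.045 × 1.009 × 1.0517 × 1.027 ≈ 1.1388585174.
The maturity value deflated by that factor is the answer in today's purchasing power.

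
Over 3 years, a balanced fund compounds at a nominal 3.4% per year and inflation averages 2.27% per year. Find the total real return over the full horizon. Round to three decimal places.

The annual real rate is (1+3.4%)/(1+2.27%) − 1 = 1.1049%.
Compounded over 3 years: (1 + 0.011049)^3 − 1 ≈ 0.03352.

3.352%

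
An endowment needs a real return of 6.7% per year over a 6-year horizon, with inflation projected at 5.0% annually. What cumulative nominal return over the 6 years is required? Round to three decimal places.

Required annual nominal rate: (1+6.7%)(1+5.0%) − 1 = 12.035%.
Cumulative over 6 years: (1 + 0.12035)^6 − 1 ≈ 0.97753.

97.753%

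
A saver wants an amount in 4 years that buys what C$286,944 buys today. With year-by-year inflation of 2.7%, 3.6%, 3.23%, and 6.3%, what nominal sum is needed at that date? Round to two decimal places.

C$335,016.76

Cumulative price-level factor: 1.027 × 1.036 × 1.0323 × 1.063 ≈ 1.1675336082.
Multiplying C$286,944 by the price-level factor gives the future nominal sum.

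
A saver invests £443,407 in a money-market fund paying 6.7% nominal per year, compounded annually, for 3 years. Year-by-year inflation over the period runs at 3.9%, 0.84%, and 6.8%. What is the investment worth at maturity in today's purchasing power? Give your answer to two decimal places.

£481,366.84

Nominal value at maturity: £443,407 × (1 + 6.7%)^3 ≈ £538,636.53.
Price-level factor over 3 years: 1.039 × 1.0084 × 1.068 = 1.1189730768.
The maturity value deflated by that factor is the answer in today's purchasing power.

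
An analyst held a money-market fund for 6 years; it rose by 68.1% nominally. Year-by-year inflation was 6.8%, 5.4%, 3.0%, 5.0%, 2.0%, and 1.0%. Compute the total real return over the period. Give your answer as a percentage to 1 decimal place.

34.0%

Cumulative inflation factor: 1.068 × 1.054 × 1.030 × 1.050 × 1.020 × 1.010 ≈ 1.25418.
Nominal growth factor: 1.68100. Real growth factor = 1.68100 / 1.25418 ≈ 1.34032.
Total real return ≈ 34.0318%.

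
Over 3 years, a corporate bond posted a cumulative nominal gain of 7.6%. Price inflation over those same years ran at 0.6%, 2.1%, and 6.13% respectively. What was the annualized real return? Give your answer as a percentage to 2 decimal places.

-0.43%

Cumulative inflation factor: 1.006 × 1.021 × 1.0613 ≈ 1.09009.
Nominal growth factor: 1.07600. Real growth factor = 1.07600 / 1.09009 ≈ 0.98708.
Annualized: 0.98708^(1/3) − 1 ≈ -0.00433.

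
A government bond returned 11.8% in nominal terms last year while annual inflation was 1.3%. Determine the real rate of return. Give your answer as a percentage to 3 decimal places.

Real return via the Fisher equation: (1 + 11.8%)/(1 + 1.3%) − 1 = 1.118/1.013 − 1 ≈ 0.10365.

10.365%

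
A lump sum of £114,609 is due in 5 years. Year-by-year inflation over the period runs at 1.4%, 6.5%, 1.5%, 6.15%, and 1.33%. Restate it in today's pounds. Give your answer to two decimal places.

Price-level factor over 5 years: 1.014 × 1.065 × 1.015 × 1.0615 × 1.0133 ≈ 1.1789941391.
Purchasing power today: £114,609 divided by that factor.

£97,209.13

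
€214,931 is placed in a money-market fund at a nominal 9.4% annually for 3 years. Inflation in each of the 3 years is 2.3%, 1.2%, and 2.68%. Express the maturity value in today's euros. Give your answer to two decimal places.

Nominal value at maturity: €214,931 × (1 + 9.4%)^3 ≈ €281,417.45.
Price-level factor over 3 years: 1.023 × 1.012 × 1.0268 = 1.0630213968.
Dividing the nominal maturity value by the price-level factor gives the value in today's money.

€264,733.57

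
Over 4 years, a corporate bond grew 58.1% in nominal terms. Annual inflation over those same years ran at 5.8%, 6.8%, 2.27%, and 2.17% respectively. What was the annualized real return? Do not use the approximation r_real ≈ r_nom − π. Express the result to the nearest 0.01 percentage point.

7.57%

Cumulative inflation factor: 1.058 × 1.068 × 1.0227 × 1.0217 ≈ 1.18067.
Nominal growth factor: 1.58100. Real growth factor = 1.58100 / 1.18067 ≈ 1.33907.
Annualized: 1.33907^(1/4) − 1 ≈ 0.07572.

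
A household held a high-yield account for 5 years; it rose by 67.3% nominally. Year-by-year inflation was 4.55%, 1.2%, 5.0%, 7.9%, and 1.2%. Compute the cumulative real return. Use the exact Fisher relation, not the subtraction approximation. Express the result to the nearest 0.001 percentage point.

37.911%

Cumulative inflation factor: 1.0455 × 1.012 × 1.050 × 1.079 × 1.012 ≈ 1.21310.
Nominal growth factor: 1.67300. Real growth factor = 1.67300 / 1.21310 ≈ 1.37911.
Total real return ≈ 37.9114%.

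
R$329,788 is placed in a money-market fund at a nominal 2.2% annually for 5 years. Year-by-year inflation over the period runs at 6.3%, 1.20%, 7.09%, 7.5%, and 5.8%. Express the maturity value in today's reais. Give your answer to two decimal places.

R$280,628.97

Nominal value at maturity: R$329,788 × (1 + 2.2%)^5 ≈ R$367,696.36.
Price-level factor over 5 years: 1.063 × 1.0120 × 1.0709 × 1.075 × 1.058 ≈ 1.3102580226.
The maturity value deflated by that factor is the answer in today's purchasing power.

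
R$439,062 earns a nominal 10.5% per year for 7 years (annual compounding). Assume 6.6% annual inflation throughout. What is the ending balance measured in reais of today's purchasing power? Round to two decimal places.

Nominal value at maturity: R$439,062 × (1 + 10.5%)^7 ≈ R$883,205.57.
Price-level factor over 7 years: (1 + 6.6%)^7 ≈ 1.5642293588.
The maturity value deflated by that factor is the answer in today's purchasing power.

R$564,626.64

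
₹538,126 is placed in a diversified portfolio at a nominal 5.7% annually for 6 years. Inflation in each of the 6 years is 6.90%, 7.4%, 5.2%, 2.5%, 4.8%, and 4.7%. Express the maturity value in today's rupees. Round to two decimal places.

₹552,464.46

Nominal value at maturity: ₹538,126 × (1 + 5.7%)^6 ≈ ₹750,470.97.
Price-level factor over 6 years: 1.0690 × 1.074 × 1.052 × 1.025 × 1.048 × 1.047 ≈ 1.3584058904.
Dividing the nominal maturity value by the price-level factor gives the value in today's money.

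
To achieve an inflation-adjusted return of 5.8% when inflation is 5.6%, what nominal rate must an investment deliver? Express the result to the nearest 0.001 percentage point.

11.725%

By the Fisher equation, 1 + r_nom = (1 + 5.8%)(1 + 5.6%) = 1.058 × 1.056 = 1.117248.
So r_nom = 11.7248%.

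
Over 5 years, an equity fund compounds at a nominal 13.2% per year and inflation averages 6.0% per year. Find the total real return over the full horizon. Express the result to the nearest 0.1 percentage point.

38.9%

The annual real rate is (1+13.2%)/(1+6.0%) − 1 = 6.7925%.
Compounded over 5 years: (1 + 0.067925)^5 − 1 ≈ 0.38900.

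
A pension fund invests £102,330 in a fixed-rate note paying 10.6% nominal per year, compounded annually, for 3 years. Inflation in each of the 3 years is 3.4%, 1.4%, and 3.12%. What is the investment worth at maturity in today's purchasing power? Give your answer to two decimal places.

Nominal value at maturity: £102,330 × (1 + 10.6%)^3 ≈ £138,442.16.
Price-level factor over 3 years: 1.034 × 1.014 × 1.0312 = 1.0811884512.
Dividing the nominal maturity value by the price-level factor gives the value in today's money.

£128,046.28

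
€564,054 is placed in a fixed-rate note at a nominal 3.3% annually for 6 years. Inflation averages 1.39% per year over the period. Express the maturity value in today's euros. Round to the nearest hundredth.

Nominal value at maturity: €564,054 × (1 + 3.3%)^6 ≈ €685,366.09.
Price-level factor over 6 years: (1 + 1.39%)^6 ≈ 1.0863524255.
Dividing the nominal maturity value by the price-level factor gives the value in today's money.

€630,887.43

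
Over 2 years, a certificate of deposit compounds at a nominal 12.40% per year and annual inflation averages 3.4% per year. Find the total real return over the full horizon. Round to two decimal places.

The annual real rate is (1+12.40%)/(1+3.4%) − 1 = 8.7041%.
Compounded over 2 years: (1 + 0.087041)^2 − 1 ≈ 0.18166.

18.17%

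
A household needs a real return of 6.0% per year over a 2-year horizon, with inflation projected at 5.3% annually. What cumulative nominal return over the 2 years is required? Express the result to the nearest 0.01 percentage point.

24.59%

Required annual nominal rate: (1+6.0%)(1+5.3%) − 1 = 11.618%.
Cumulative over 2 years: (1 + 0.11618)^2 − 1 ≈ 0.24586.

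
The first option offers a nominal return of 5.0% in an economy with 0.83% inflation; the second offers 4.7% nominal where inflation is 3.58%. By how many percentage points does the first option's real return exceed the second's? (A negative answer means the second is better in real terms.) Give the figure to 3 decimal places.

The first option real return: 1.050/1.0083 − 1 = 4.1357%.
The second real return: 1.047/1.0358 − 1 = 1.0813%.
Difference: 4.1357 − 1.0813 = 3.0544 pp.

3.054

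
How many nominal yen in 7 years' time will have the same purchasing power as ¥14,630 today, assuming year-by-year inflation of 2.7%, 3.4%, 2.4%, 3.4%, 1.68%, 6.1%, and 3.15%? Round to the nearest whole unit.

Cumulative price-level factor: 1.027 × 1.034 × 1.024 × 1.034 × 1.0168 × 1.061 × 1.0315 ≈ 1.2512141048.
Multiplying ¥14,630 by the price-level factor gives the future nominal sum.

¥18,305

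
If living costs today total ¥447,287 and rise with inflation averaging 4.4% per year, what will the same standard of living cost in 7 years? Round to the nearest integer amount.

¥604,630

Cumulative price-level factor: (1+4.4%)^7 ≈ 1.3517721377.
The nominal amount required is ¥447,287 scaled up by that factor.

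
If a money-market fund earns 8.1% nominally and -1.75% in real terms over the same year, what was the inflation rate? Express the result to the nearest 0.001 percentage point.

From (1+r_nom) = (1+r_real)(1+π), we get 1+π = (1 + 8.1%)/(1 − 1.75%) = 1.081/0.9825 ≈ 1.10025.
So π ≈ 10.0254%.

10.025%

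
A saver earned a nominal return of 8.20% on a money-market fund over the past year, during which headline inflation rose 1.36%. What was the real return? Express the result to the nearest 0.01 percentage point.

Real return via the Fisher equation: (1 + 8.20%)/(1 + 1.36%) − 1 = 1.0820/1.0136 − 1 ≈ 0.06748.

6.75%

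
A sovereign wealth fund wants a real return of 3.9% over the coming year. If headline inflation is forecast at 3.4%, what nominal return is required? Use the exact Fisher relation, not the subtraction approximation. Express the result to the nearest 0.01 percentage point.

By the Fisher equation, 1 + r_nom = (1 + 3.9%)(1 + 3.4%) = 1.039 × 1.034 = 1.074326.
So r_nom = 7.4326%.

7.43%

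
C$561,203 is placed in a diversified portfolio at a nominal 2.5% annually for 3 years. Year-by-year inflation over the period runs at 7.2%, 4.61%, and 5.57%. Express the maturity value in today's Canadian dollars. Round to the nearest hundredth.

Nominal value at maturity: C$561,203 × (1 + 2.5%)^3 ≈ C$604,354.25.
Price-level factor over 3 years: 1.072 × 1.0461 × 1.0557 ≈ 1.1838822494.
Dividing the nominal maturity value by the price-level factor gives the value in today's money.

C$510,485.10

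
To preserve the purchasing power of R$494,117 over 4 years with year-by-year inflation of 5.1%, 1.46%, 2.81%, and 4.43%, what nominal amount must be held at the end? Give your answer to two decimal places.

Cumulative price-level factor: 1.051 × 1.0146 × 1.0281 × 1.0443 ≈ 1.1448753668.
Multiplying R$494,117 by the price-level factor gives the future nominal sum.

R$565,702.38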